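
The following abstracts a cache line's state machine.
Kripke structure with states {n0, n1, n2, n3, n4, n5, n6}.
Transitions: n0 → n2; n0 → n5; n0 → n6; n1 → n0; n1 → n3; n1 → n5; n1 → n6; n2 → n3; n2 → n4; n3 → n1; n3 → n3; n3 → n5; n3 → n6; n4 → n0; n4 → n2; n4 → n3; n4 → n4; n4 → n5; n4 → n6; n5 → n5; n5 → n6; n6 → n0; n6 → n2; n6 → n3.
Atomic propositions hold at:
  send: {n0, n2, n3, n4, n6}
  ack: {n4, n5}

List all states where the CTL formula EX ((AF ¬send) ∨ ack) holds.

Sat(¬send) = {n1, n5}
AF ¬send: least fixpoint, start Z0 = {n1, n5}, add states with every successor in Z. Already a fixed point.
Sat(AF ¬send) = {n1, n5}
Sat((AF ¬send) ∨ ack) = {n1, n4, n5}
Sat(EX ((AF ¬send) ∨ ack)) = {s : some successor in {n1, n4, n5}} = {n0, n1, n2, n3, n4, n5}

{n0, n1, n2, n3, n4, n5}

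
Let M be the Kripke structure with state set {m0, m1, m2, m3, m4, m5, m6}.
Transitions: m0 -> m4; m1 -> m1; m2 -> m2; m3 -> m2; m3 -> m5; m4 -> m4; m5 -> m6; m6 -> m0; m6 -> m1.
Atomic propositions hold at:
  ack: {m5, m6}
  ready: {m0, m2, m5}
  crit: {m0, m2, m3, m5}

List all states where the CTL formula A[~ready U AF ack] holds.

Sat(~ready) = {m1, m3, m4, m6}
AF ack: least fixpoint, start Z0 = {m5, m6}, add states with every successor in Z. Already a fixed point.
Sat(AF ack) = {m5, m6}
A[~ready U AF ack]: least fixpoint, start Z0 = Sat(AF ack) = {m5, m6}, add states in Sat(~ready) with every successor in Z. Already a fixed point.
Sat(A[~ready U AF ack]) = {m5, m6}

{m5, m6}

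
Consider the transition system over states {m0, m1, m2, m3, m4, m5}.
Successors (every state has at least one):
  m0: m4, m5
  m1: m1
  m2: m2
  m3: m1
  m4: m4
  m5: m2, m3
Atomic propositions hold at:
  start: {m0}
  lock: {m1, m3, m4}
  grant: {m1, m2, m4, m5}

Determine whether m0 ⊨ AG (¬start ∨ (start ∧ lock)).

Sat(¬start) = {m1, m2, m3, m4, m5}
Sat(start ∧ lock) = ∅
Sat(¬start ∨ (start ∧ lock)) = {m1, m2, m3, m4, m5}
AG (¬start ∨ (start ∧ lock)): greatest fixpoint, start Z0 = {m1, m2, m3, m4, m5}, keep only states in Sat with every successor in Z. Already a fixed point.
Sat(AG (¬start ∨ (start ∧ lock))) = {m1, m2, m3, m4, m5}
m0 ∉ Sat(AG (¬start ∨ (start ∧ lock))) = {m1, m2, m3, m4, m5}, so the formula does not hold at m0.

No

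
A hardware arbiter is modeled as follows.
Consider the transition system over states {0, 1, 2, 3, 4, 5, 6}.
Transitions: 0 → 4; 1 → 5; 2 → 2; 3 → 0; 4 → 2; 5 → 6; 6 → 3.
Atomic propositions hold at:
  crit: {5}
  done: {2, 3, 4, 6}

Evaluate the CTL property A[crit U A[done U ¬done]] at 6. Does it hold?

Sat(¬done) = {0, 1, 5}
A[done U ¬done]: least fixpoint, start Z0 = Sat(¬done) = {0, 1, 5}, add states in Sat(done) with every successor in Z. Z1 = {0, 1, 3, 5}; Z2 = {0, 1, 3, 5, 6}; fixed.
Sat(A[done U ¬done]) = {0, 1, 3, 5, 6}
A[crit U A[done U ¬done]]: least fixpoint, start Z0 = Sat(A[done U ¬done]) = {0, 1, 3, 5, 6}, add states in Sat(crit) with every successor in Z. Already a fixed point.
Sat(A[crit U A[done U ¬done]]) = {0, 1, 3, 5, 6}
6 ∈ Sat(A[crit U A[done U ¬done]]) = {0, 1, 3, 5, 6}, so the formula holds at 6.

Yes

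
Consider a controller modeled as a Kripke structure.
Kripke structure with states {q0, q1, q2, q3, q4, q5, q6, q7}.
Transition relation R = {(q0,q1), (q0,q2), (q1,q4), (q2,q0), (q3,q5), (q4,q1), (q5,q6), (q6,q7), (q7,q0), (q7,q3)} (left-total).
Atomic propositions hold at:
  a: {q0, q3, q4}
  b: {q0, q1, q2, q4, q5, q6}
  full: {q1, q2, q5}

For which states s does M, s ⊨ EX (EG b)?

EG b: greatest fixpoint, start Z0 = {q0, q1, q2, q4, q5, q6}, keep only states in Sat with some successor in Z. Z1 = {q0, q1, q2, q4, q5}; Z2 = {q0, q1, q2, q4}; fixed.
Sat(EG b) = {q0, q1, q2, q4}
Sat(EX (EG b)) = {s : some successor in {q0, q1, q2, q4}} = {q0, q1, q2, q4, q7}

{q0, q1, q2, q4, q7}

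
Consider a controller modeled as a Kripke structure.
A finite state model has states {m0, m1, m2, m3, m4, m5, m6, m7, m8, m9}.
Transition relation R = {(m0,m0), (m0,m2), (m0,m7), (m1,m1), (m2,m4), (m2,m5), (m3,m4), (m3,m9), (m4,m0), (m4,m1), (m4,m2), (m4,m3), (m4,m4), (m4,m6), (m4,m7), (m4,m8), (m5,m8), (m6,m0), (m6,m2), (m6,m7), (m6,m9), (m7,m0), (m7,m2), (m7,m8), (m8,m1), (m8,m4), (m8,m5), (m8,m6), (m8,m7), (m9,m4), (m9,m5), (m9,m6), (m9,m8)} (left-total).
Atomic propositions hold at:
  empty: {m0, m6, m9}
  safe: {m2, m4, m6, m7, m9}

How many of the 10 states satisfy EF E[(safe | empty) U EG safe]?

9

Sat(safe | empty) = {m0, m2, m4, m6, m7, m9}
EG safe: greatest fixpoint, start Z0 = {m2, m4, m6, m7, m9}, keep only states in Sat with some successor in Z. Already a fixed point.
Sat(EG safe) = {m2, m4, m6, m7, m9}
E[(safe | empty) U EG safe]: least fixpoint, start Z0 = Sat(EG safe) = {m2, m4, m6, m7, m9}, add states in Sat(safe | empty) with some successor in Z. Z1 = {m0, m2, m4, m6, m7, m9}; fixed.
Sat(E[(safe | empty) U EG safe]) = {m0, m2, m4, m6, m7, m9}
EF E[(safe | empty) U EG safe]: least fixpoint, start Z0 = {m0, m2, m4, m6, m7, m9}, add states with some successor in Z. Z1 = {m0, m2, m3, m4, m6, m7, m8, m9}; Z2 = {m0, m2, m3, m4, m5, m6, m7, m8, m9}; fixed.
Sat(EF E[(safe | empty) U EG safe]) = {m0, m2, m3, m4, m5, m6, m7, m8, m9}
|Sat(EF E[(safe | empty) U EG safe])| = |{m0, m2, m3, m4, m5, m6, m7, m8, m9}| = 9.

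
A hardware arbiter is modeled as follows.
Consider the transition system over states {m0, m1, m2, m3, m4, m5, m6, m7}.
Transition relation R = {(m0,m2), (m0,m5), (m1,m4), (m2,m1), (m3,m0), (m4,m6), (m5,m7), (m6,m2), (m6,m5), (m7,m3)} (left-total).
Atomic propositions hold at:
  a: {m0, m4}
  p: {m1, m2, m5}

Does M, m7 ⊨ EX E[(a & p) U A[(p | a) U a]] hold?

Sat(a & p) = ∅
Sat(p | a) = {m0, m1, m2, m4, m5}
A[(p | a) U a]: least fixpoint, start Z0 = Sat(a) = {m0, m4}, add states in Sat(p | a) with every successor in Z. Z1 = {m0, m1, m4}; Z2 = {m0, m1, m2, m4}; fixed.
Sat(A[(p | a) U a]) = {m0, m1, m2, m4}
E[(a & p) U A[(p | a) U a]]: least fixpoint, start Z0 = Sat(A[(p | a) U a]) = {m0, m1, m2, m4}, add states in Sat(a & p) with some successor in Z. Already a fixed point.
Sat(E[(a & p) U A[(p | a) U a]]) = {m0, m1, m2, m4}
Sat(EX E[(a & p) U A[(p | a) U a]]) = {s : some successor in {m0, m1, m2, m4}} = {m0, m1, m2, m3, m6}
m7 ∉ Sat(EX E[(a & p) U A[(p | a) U a]]) = {m0, m1, m2, m3, m6}, so the formula does not hold at m7.

No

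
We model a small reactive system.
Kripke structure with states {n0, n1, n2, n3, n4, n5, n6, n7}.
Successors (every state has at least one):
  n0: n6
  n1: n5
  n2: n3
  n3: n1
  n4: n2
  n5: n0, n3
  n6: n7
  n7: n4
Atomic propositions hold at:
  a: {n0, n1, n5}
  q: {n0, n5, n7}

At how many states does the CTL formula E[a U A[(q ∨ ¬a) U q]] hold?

5

Sat(¬a) = {n2, n3, n4, n6, n7}
Sat(q ∨ ¬a) = {n0, n2, n3, n4, n5, n6, n7}
A[(q ∨ ¬a) U q]: least fixpoint, start Z0 = Sat(q) = {n0, n5, n7}, add states in Sat(q ∨ ¬a) with every successor in Z. Z1 = {n0, n5, n6, n7}; fixed.
Sat(A[(q ∨ ¬a) U q]) = {n0, n5, n6, n7}
E[a U A[(q ∨ ¬a) U q]]: least fixpoint, start Z0 = Sat(A[(q ∨ ¬a) U q]) = {n0, n5, n6, n7}, add states in Sat(a) with some successor in Z. Z1 = {n0, n1, n5, n6, n7}; fixed.
Sat(E[a U A[(q ∨ ¬a) U q]]) = {n0, n1, n5, n6, n7}
|Sat(E[a U A[(q ∨ ¬a) U q]])| = |{n0, n1, n5, n6, n7}| = 5.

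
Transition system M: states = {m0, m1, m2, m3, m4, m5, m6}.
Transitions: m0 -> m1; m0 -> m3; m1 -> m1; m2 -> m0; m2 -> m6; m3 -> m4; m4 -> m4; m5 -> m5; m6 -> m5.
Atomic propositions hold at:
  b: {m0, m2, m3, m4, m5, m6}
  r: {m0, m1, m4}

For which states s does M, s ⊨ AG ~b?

Sat(~b) = {m1}
AG ~b: greatest fixpoint, start Z0 = {m1}, keep only states in Sat with every successor in Z. Already a fixed point.
Sat(AG ~b) = {m1}

{m1}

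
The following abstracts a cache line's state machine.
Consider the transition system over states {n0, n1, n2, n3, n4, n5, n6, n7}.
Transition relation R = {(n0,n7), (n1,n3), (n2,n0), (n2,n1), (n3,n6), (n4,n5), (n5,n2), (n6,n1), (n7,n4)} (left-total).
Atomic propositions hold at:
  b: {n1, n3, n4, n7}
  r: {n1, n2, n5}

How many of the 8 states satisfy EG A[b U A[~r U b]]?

3

Sat(~r) = {n0, n3, n4, n6, n7}
A[~r U b]: least fixpoint, start Z0 = Sat(b) = {n1, n3, n4, n7}, add states in Sat(~r) with every successor in Z. Z1 = {n0, n1, n3, n4, n6, n7}; fixed.
Sat(A[~r U b]) = {n0, n1, n3, n4, n6, n7}
A[b U A[~r U b]]: least fixpoint, start Z0 = Sat(A[~r U b]) = {n0, n1, n3, n4, n6, n7}, add states in Sat(b) with every successor in Z. Already a fixed point.
Sat(A[b U A[~r U b]]) = {n0, n1, n3, n4, n6, n7}
EG A[b U A[~r U b]]: greatest fixpoint, start Z0 = {n0, n1, n3, n4, n6, n7}, keep only states in Sat with some successor in Z. Z1 = {n0, n1, n3, n6, n7}; Z2 = {n0, n1, n3, n6}; Z3 = {n1, n3, n6}; fixed.
Sat(EG A[b U A[~r U b]]) = {n1, n3, n6}
|Sat(EG A[b U A[~r U b]])| = |{n1, n3, n6}| = 3.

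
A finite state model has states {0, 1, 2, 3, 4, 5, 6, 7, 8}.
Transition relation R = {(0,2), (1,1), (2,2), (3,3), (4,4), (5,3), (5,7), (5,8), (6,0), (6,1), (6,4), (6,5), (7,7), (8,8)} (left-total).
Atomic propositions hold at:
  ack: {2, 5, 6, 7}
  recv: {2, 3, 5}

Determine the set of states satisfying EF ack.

{0, 2, 5, 6, 7}

EF ack: least fixpoint, start Z0 = {2, 5, 6, 7}, add states with some successor in Z. Z1 = {0, 2, 5, 6, 7}; fixed.
Sat(EF ack) = {0, 2, 5, 6, 7}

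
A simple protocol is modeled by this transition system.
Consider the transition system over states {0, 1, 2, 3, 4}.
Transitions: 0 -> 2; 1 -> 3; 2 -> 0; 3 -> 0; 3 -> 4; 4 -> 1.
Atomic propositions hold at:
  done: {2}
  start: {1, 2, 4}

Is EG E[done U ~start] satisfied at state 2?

Sat(~start) = {0, 3}
E[done U ~start]: least fixpoint, start Z0 = Sat(~start) = {0, 3}, add states in Sat(done) with some successor in Z. Z1 = {0, 2, 3}; fixed.
Sat(E[done U ~start]) = {0, 2, 3}
EG E[done U ~start]: greatest fixpoint, start Z0 = {0, 2, 3}, keep only states in Sat with some successor in Z. Already a fixed point.
Sat(EG E[done U ~start]) = {0, 2, 3}
2 ∈ Sat(EG E[done U ~start]) = {0, 2, 3}, so the formula holds at 2.

Yes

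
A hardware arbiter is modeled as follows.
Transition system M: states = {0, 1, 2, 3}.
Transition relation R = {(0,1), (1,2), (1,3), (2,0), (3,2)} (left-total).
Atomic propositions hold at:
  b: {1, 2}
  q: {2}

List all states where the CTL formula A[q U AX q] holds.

Sat(AX q) = {s : every successor in {2}} = {3}
A[q U AX q]: least fixpoint, start Z0 = Sat(AX q) = {3}, add states in Sat(q) with every successor in Z. Already a fixed point.
Sat(A[q U AX q]) = {3}

{3}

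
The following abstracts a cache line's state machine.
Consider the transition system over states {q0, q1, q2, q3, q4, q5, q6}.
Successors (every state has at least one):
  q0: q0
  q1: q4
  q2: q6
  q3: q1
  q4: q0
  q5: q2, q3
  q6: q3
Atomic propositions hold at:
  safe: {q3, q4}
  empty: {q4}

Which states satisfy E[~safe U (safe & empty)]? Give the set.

Sat(~safe) = {q0, q1, q2, q5, q6}
Sat(safe & empty) = {q4}
E[~safe U (safe & empty)]: least fixpoint, start Z0 = Sat((safe & empty)) = {q4}, add states in Sat(~safe) with some successor in Z. Z1 = {q1, q4}; fixed.
Sat(E[~safe U (safe & empty)]) = {q1, q4}

{q1, q4}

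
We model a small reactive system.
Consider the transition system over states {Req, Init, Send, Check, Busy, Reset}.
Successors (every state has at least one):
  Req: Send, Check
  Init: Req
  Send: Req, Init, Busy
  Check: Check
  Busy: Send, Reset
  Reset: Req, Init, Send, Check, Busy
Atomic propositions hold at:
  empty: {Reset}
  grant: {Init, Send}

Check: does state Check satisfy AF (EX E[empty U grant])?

No

E[empty U grant]: least fixpoint, start Z0 = Sat(grant) = {Init, Send}, add states in Sat(empty) with some successor in Z. Z1 = {Init, Send, Reset}; fixed.
Sat(E[empty U grant]) = {Init, Send, Reset}
Sat(EX E[empty U grant]) = {s : some successor in {Init, Send, Reset}} = {Req, Send, Busy, Reset}
AF (EX E[empty U grant]): least fixpoint, start Z0 = {Req, Send, Busy, Reset}, add states with every successor in Z. Z1 = {Req, Init, Send, Busy, Reset}; fixed.
Sat(AF (EX E[empty U grant])) = {Req, Init, Send, Busy, Reset}
Check ∉ Sat(AF (EX E[empty U grant])) = {Req, Init, Send, Busy, Reset}, so the formula does not hold at Check.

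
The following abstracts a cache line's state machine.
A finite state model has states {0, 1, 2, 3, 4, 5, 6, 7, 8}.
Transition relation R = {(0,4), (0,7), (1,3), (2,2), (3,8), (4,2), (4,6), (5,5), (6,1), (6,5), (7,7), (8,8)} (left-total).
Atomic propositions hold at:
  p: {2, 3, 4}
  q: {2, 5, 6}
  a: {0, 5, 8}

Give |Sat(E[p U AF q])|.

AF q: least fixpoint, start Z0 = {2, 5, 6}, add states with every successor in Z. Z1 = {2, 4, 5, 6}; fixed.
Sat(AF q) = {2, 4, 5, 6}
E[p U AF q]: least fixpoint, start Z0 = Sat(AF q) = {2, 4, 5, 6}, add states in Sat(p) with some successor in Z. Already a fixed point.
Sat(E[p U AF q]) = {2, 4, 5, 6}
|Sat(E[p U AF q])| = |{2, 4, 5, 6}| = 4.

4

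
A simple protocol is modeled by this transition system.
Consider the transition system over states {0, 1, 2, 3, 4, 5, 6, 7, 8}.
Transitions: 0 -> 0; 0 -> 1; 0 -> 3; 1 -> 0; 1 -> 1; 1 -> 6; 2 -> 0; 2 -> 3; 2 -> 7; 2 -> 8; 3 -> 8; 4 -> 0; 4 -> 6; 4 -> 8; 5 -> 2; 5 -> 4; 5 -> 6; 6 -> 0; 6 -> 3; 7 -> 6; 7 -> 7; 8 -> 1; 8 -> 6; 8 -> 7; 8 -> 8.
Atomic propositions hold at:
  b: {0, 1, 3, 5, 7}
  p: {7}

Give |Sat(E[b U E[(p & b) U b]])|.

Sat(p & b) = {7}
E[(p & b) U b]: least fixpoint, start Z0 = Sat(b) = {0, 1, 3, 5, 7}, add states in Sat(p & b) with some successor in Z. Already a fixed point.
Sat(E[(p & b) U b]) = {0, 1, 3, 5, 7}
E[b U E[(p & b) U b]]: least fixpoint, start Z0 = Sat(E[(p & b) U b]) = {0, 1, 3, 5, 7}, add states in Sat(b) with some successor in Z. Already a fixed point.
Sat(E[b U E[(p & b) U b]]) = {0, 1, 3, 5, 7}
|Sat(E[b U E[(p & b) U b]])| = |{0, 1, 3, 5, 7}| = 5.

5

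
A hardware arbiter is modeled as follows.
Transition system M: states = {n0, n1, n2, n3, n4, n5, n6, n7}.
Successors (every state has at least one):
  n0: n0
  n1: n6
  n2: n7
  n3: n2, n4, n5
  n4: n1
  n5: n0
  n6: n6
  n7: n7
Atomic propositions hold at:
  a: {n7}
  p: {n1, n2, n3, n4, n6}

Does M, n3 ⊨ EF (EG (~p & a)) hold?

Sat(~p) = {n0, n5, n7}
Sat(~p & a) = {n7}
EG (~p & a): greatest fixpoint, start Z0 = {n7}, keep only states in Sat with some successor in Z. Already a fixed point.
Sat(EG (~p & a)) = {n7}
EF (EG (~p & a)): least fixpoint, start Z0 = {n7}, add states with some successor in Z. Z1 = {n2, n7}; Z2 = {n2, n3, n7}; fixed.
Sat(EF (EG (~p & a))) = {n2, n3, n7}
n3 ∈ Sat(EF (EG (~p & a))) = {n2, n3, n7}, so the formula holds at n3.

Yes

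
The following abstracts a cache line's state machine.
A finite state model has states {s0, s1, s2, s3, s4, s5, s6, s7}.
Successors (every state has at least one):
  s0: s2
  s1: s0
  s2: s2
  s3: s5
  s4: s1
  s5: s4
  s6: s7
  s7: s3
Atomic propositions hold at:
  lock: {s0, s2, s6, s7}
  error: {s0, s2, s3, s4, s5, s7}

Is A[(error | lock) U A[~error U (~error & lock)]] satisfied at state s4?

Sat(error | lock) = {s0, s2, s3, s4, s5, s6, s7}
Sat(~error) = {s1, s6}
Sat(~error & lock) = {s6}
A[~error U (~error & lock)]: least fixpoint, start Z0 = Sat((~error & lock)) = {s6}, add states in Sat(~error) with every successor in Z. Already a fixed point.
Sat(A[~error U (~error & lock)]) = {s6}
A[(error | lock) U A[~error U (~error & lock)]]: least fixpoint, start Z0 = Sat(A[~error U (~error & lock)]) = {s6}, add states in Sat(error | lock) with every successor in Z. Already a fixed point.
Sat(A[(error | lock) U A[~error U (~error & lock)]]) = {s6}
s4 ∉ Sat(A[(error | lock) U A[~error U (~error & lock)]]) = {s6}, so the formula does not hold at s4.

No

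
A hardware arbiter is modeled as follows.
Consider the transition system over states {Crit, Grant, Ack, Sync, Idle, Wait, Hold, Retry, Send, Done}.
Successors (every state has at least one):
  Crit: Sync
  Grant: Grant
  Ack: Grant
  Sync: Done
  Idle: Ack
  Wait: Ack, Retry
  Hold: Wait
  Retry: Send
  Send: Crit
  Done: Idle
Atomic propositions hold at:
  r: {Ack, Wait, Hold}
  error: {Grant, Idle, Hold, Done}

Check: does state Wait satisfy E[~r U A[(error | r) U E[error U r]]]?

Yes

Sat(~r) = {Crit, Grant, Sync, Idle, Retry, Send, Done}
Sat(error | r) = {Grant, Ack, Idle, Wait, Hold, Done}
E[error U r]: least fixpoint, start Z0 = Sat(r) = {Ack, Wait, Hold}, add states in Sat(error) with some successor in Z. Z1 = {Ack, Idle, Wait, Hold}; Z2 = {Ack, Idle, Wait, Hold, Done}; fixed.
Sat(E[error U r]) = {Ack, Idle, Wait, Hold, Done}
A[(error | r) U E[error U r]]: least fixpoint, start Z0 = Sat(E[error U r]) = {Ack, Idle, Wait, Hold, Done}, add states in Sat(error | r) with every successor in Z. Already a fixed point.
Sat(A[(error | r) U E[error U r]]) = {Ack, Idle, Wait, Hold, Done}
E[~r U A[(error | r) U E[error U r]]]: least fixpoint, start Z0 = Sat(A[(error | r) U E[error U r]]) = {Ack, Idle, Wait, Hold, Done}, add states in Sat(~r) with some successor in Z. Z1 = {Ack, Sync, Idle, Wait, Hold, Done}; Z2 = {Crit, Ack, Sync, Idle, Wait, Hold, Done}; Z3 = {Crit, Ack, Sync, Idle, Wait, Hold, Send, Done}; Z4 = {Crit, Ack, Sync, Idle, Wait, Hold, Retry, Send, Done}; fixed.
Sat(E[~r U A[(error | r) U E[error U r]]]) = {Crit, Ack, Sync, Idle, Wait, Hold, Retry, Send, Done}
Wait ∈ Sat(E[~r U A[(error | r) U E[error U r]]]) = {Crit, Ack, Sync, Idle, Wait, Hold, Retry, Send, Done}, so the formula holds at Wait.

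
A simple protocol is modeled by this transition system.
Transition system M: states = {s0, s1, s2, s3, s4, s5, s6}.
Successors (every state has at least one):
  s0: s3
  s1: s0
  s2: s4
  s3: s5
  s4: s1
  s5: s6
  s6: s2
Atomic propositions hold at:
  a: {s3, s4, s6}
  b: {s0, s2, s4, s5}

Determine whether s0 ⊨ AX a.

Sat(AX a) = {s : every successor in {s3, s4, s6}} = {s0, s2, s5}
s0 ∈ Sat(AX a) = {s0, s2, s5}, so the formula holds at s0.

Yes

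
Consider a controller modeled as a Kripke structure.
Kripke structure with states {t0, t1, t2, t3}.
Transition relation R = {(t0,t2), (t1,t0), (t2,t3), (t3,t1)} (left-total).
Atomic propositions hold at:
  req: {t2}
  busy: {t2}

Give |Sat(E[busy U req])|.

1

E[busy U req]: least fixpoint, start Z0 = Sat(req) = {t2}, add states in Sat(busy) with some successor in Z. Already a fixed point.
Sat(E[busy U req]) = {t2}
|Sat(E[busy U req])| = |{t2}| = 1.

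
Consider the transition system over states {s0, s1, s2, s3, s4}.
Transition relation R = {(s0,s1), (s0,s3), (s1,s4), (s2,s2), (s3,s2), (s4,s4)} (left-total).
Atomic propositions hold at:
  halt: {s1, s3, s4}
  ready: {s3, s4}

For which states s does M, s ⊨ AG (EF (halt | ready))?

{s1, s4}

Sat(halt | ready) = {s1, s3, s4}
EF (halt | ready): least fixpoint, start Z0 = {s1, s3, s4}, add states with some successor in Z. Z1 = {s0, s1, s3, s4}; fixed.
Sat(EF (halt | ready)) = {s0, s1, s3, s4}
AG (EF (halt | ready)): greatest fixpoint, start Z0 = {s0, s1, s3, s4}, keep only states in Sat with every successor in Z. Z1 = {s0, s1, s4}; Z2 = {s1, s4}; fixed.
Sat(AG (EF (halt | ready))) = {s1, s4}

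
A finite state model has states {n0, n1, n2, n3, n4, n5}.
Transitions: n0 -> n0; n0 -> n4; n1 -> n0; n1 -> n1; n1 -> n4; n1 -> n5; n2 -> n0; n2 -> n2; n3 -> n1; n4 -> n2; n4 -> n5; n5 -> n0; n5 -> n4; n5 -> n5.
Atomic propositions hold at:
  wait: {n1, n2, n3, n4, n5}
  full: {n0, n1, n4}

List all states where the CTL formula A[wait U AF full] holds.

{n0, n1, n3, n4}

AF full: least fixpoint, start Z0 = {n0, n1, n4}, add states with every successor in Z. Z1 = {n0, n1, n3, n4}; fixed.
Sat(AF full) = {n0, n1, n3, n4}
A[wait U AF full]: least fixpoint, start Z0 = Sat(AF full) = {n0, n1, n3, n4}, add states in Sat(wait) with every successor in Z. Already a fixed point.
Sat(A[wait U AF full]) = {n0, n1, n3, n4}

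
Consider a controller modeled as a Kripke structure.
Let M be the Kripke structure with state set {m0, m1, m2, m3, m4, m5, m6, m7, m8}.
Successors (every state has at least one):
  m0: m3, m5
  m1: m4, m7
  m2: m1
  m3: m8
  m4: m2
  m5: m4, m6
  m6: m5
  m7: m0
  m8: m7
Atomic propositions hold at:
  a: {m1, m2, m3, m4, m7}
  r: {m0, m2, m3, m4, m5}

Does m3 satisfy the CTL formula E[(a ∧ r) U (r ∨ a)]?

Yes

Sat(a ∧ r) = {m2, m3, m4}
Sat(r ∨ a) = {m0, m1, m2, m3, m4, m5, m7}
E[(a ∧ r) U (r ∨ a)]: least fixpoint, start Z0 = Sat((r ∨ a)) = {m0, m1, m2, m3, m4, m5, m7}, add states in Sat(a ∧ r) with some successor in Z. Already a fixed point.
Sat(E[(a ∧ r) U (r ∨ a)]) = {m0, m1, m2, m3, m4, m5, m7}
m3 ∈ Sat(E[(a ∧ r) U (r ∨ a)]) = {m0, m1, m2, m3, m4, m5, m7}, so the formula holds at m3.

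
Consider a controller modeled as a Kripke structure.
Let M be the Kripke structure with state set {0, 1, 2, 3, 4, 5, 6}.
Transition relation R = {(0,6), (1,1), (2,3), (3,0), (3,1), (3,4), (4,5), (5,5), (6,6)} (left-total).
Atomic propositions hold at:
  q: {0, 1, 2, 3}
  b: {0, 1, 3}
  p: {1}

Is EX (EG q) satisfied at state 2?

EG q: greatest fixpoint, start Z0 = {0, 1, 2, 3}, keep only states in Sat with some successor in Z. Z1 = {1, 2, 3}; fixed.
Sat(EG q) = {1, 2, 3}
Sat(EX (EG q)) = {s : some successor in {1, 2, 3}} = {1, 2, 3}
2 ∈ Sat(EX (EG q)) = {1, 2, 3}, so the formula holds at 2.

Yes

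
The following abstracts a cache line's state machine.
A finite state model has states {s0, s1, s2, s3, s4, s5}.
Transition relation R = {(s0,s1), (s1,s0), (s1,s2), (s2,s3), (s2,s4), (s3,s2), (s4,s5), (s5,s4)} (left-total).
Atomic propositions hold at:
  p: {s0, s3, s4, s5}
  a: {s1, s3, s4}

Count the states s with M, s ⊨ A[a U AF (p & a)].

Sat(p & a) = {s3, s4}
AF (p & a): least fixpoint, start Z0 = {s3, s4}, add states with every successor in Z. Z1 = {s2, s3, s4, s5}; fixed.
Sat(AF (p & a)) = {s2, s3, s4, s5}
A[a U AF (p & a)]: least fixpoint, start Z0 = Sat(AF (p & a)) = {s2, s3, s4, s5}, add states in Sat(a) with every successor in Z. Already a fixed point.
Sat(A[a U AF (p & a)]) = {s2, s3, s4, s5}
|Sat(A[a U AF (p & a)])| = |{s2, s3, s4, s5}| = 4.

4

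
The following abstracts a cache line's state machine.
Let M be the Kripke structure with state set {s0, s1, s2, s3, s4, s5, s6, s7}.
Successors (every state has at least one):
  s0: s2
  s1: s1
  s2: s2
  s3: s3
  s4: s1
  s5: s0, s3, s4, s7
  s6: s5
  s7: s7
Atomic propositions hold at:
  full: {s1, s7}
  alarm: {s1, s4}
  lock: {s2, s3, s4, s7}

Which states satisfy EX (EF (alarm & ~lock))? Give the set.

Sat(~lock) = {s0, s1, s5, s6}
Sat(alarm & ~lock) = {s1}
EF (alarm & ~lock): least fixpoint, start Z0 = {s1}, add states with some successor in Z. Z1 = {s1, s4}; Z2 = {s1, s4, s5}; Z3 = {s1, s4, s5, s6}; fixed.
Sat(EF (alarm & ~lock)) = {s1, s4, s5, s6}
Sat(EX (EF (alarm & ~lock))) = {s : some successor in {s1, s4, s5, s6}} = {s1, s4, s5, s6}

{s1, s4, s5, s6}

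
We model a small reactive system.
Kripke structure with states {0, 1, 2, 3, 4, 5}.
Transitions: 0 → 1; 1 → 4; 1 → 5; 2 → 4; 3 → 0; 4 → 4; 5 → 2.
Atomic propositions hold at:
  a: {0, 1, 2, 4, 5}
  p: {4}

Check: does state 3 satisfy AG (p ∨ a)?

No

Sat(p ∨ a) = {0, 1, 2, 4, 5}
AG (p ∨ a): greatest fixpoint, start Z0 = {0, 1, 2, 4, 5}, keep only states in Sat with every successor in Z. Already a fixed point.
Sat(AG (p ∨ a)) = {0, 1, 2, 4, 5}
3 ∉ Sat(AG (p ∨ a)) = {0, 1, 2, 4, 5}, so the formula does not hold at 3.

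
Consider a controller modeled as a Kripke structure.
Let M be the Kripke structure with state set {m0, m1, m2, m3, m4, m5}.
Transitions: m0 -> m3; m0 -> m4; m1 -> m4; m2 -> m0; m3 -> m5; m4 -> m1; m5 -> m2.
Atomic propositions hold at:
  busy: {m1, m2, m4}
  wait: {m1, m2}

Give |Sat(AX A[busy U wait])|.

3

A[busy U wait]: least fixpoint, start Z0 = Sat(wait) = {m1, m2}, add states in Sat(busy) with every successor in Z. Z1 = {m1, m2, m4}; fixed.
Sat(A[busy U wait]) = {m1, m2, m4}
Sat(AX A[busy U wait]) = {s : every successor in {m1, m2, m4}} = {m1, m4, m5}
|Sat(AX A[busy U wait])| = |{m1, m4, m5}| = 3.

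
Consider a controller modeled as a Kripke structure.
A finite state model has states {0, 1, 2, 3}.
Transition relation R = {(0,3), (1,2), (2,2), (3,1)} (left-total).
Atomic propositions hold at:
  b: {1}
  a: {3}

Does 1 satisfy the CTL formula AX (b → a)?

Yes

Sat(b → a) = {0, 2, 3}
Sat(AX (b → a)) = {s : every successor in {0, 2, 3}} = {0, 1, 2}
1 ∈ Sat(AX (b → a)) = {0, 1, 2}, so the formula holds at 1.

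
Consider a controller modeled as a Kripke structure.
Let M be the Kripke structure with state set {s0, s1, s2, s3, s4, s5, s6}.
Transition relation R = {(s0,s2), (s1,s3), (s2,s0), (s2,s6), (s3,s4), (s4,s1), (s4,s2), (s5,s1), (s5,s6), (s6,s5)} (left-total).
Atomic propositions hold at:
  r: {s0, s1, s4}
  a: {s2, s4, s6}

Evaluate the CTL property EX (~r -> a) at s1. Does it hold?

Sat(~r) = {s2, s3, s5, s6}
Sat(~r -> a) = {s0, s1, s2, s4, s6}
Sat(EX (~r -> a)) = {s : some successor in {s0, s1, s2, s4, s6}} = {s0, s2, s3, s4, s5}
s1 ∉ Sat(EX (~r -> a)) = {s0, s2, s3, s4, s5}, so the formula does not hold at s1.

No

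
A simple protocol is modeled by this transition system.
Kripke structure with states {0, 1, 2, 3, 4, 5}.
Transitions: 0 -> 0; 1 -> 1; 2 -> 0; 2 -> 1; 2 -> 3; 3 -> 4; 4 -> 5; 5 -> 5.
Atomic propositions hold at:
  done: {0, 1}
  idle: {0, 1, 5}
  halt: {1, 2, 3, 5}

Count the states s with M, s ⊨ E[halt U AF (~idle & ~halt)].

3

Sat(~idle) = {2, 3, 4}
Sat(~halt) = {0, 4}
Sat(~idle & ~halt) = {4}
AF (~idle & ~halt): least fixpoint, start Z0 = {4}, add states with every successor in Z. Z1 = {3, 4}; fixed.
Sat(AF (~idle & ~halt)) = {3, 4}
E[halt U AF (~idle & ~halt)]: least fixpoint, start Z0 = Sat(AF (~idle & ~halt)) = {3, 4}, add states in Sat(halt) with some successor in Z. Z1 = {2, 3, 4}; fixed.
Sat(E[halt U AF (~idle & ~halt)]) = {2, 3, 4}
|Sat(E[halt U AF (~idle & ~halt)])| = |{2, 3, 4}| = 3.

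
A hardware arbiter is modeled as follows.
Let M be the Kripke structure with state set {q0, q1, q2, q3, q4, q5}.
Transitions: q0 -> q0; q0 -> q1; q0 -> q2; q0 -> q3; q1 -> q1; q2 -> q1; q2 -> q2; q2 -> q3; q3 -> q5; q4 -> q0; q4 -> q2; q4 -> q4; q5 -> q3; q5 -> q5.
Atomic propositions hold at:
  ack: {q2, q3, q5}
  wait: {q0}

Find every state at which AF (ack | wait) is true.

Sat(ack | wait) = {q0, q2, q3, q5}
AF (ack | wait): least fixpoint, start Z0 = {q0, q2, q3, q5}, add states with every successor in Z. Already a fixed point.
Sat(AF (ack | wait)) = {q0, q2, q3, q5}

{q0, q2, q3, q5}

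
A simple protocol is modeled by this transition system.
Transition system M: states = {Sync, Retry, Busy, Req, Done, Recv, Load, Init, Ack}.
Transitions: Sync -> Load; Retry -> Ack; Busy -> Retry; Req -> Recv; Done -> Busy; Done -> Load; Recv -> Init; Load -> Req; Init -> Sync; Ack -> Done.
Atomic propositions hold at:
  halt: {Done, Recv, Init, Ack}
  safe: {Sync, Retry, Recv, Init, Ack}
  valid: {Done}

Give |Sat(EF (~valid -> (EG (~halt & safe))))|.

Sat(~valid) = {Sync, Retry, Busy, Req, Recv, Load, Init, Ack}
Sat(~halt) = {Sync, Retry, Busy, Req, Load}
Sat(~halt & safe) = {Sync, Retry}
EG (~halt & safe): greatest fixpoint, start Z0 = {Sync, Retry}, keep only states in Sat with some successor in Z. Z1 = ∅; fixed.
Sat(EG (~halt & safe)) = ∅
Sat(~valid -> (EG (~halt & safe))) = {Done}
EF (~valid -> (EG (~halt & safe))): least fixpoint, start Z0 = {Done}, add states with some successor in Z. Z1 = {Done, Ack}; Z2 = {Retry, Done, Ack}; Z3 = {Retry, Busy, Done, Ack}; fixed.
Sat(EF (~valid -> (EG (~halt & safe)))) = {Retry, Busy, Done, Ack}
|Sat(EF (~valid -> (EG (~halt & safe))))| = |{Retry, Busy, Done, Ack}| = 4.

4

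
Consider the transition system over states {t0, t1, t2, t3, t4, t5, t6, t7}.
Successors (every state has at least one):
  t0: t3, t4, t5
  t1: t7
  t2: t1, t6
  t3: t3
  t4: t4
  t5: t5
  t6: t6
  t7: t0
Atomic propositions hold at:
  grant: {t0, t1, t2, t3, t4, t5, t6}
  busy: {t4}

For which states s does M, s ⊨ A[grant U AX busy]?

{t4}

Sat(AX busy) = {s : every successor in {t4}} = {t4}
A[grant U AX busy]: least fixpoint, start Z0 = Sat(AX busy) = {t4}, add states in Sat(grant) with every successor in Z. Already a fixed point.
Sat(A[grant U AX busy]) = {t4}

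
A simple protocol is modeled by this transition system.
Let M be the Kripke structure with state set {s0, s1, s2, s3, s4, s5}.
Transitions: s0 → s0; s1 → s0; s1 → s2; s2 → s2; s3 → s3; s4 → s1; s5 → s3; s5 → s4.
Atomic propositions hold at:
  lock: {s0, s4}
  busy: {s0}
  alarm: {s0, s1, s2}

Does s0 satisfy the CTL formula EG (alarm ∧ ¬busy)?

Sat(¬busy) = {s1, s2, s3, s4, s5}
Sat(alarm ∧ ¬busy) = {s1, s2}
EG (alarm ∧ ¬busy): greatest fixpoint, start Z0 = {s1, s2}, keep only states in Sat with some successor in Z. Already a fixed point.
Sat(EG (alarm ∧ ¬busy)) = {s1, s2}
s0 ∉ Sat(EG (alarm ∧ ¬busy)) = {s1, s2}, so the formula does not hold at s0.

No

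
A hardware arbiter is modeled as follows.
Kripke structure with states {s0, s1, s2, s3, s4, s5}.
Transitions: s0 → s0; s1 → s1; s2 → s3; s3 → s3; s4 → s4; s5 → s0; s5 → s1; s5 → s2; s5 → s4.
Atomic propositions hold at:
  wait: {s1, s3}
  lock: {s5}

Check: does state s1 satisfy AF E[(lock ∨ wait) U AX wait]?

Sat(lock ∨ wait) = {s1, s3, s5}
Sat(AX wait) = {s : every successor in {s1, s3}} = {s1, s2, s3}
E[(lock ∨ wait) U AX wait]: least fixpoint, start Z0 = Sat(AX wait) = {s1, s2, s3}, add states in Sat(lock ∨ wait) with some successor in Z. Z1 = {s1, s2, s3, s5}; fixed.
Sat(E[(lock ∨ wait) U AX wait]) = {s1, s2, s3, s5}
AF E[(lock ∨ wait) U AX wait]: least fixpoint, start Z0 = {s1, s2, s3, s5}, add states with every successor in Z. Already a fixed point.
Sat(AF E[(lock ∨ wait) U AX wait]) = {s1, s2, s3, s5}
s1 ∈ Sat(AF E[(lock ∨ wait) U AX wait]) = {s1, s2, s3, s5}, so the formula holds at s1.

Yes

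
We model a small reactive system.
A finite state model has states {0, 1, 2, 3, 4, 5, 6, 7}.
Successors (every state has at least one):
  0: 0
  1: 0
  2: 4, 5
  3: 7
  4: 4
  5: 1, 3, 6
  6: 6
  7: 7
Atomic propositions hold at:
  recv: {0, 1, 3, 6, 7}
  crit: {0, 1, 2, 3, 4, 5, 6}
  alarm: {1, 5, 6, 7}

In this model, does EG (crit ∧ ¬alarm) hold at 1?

No

Sat(¬alarm) = {0, 2, 3, 4}
Sat(crit ∧ ¬alarm) = {0, 2, 3, 4}
EG (crit ∧ ¬alarm): greatest fixpoint, start Z0 = {0, 2, 3, 4}, keep only states in Sat with some successor in Z. Z1 = {0, 2, 4}; fixed.
Sat(EG (crit ∧ ¬alarm)) = {0, 2, 4}
1 ∉ Sat(EG (crit ∧ ¬alarm)) = {0, 2, 4}, so the formula does not hold at 1.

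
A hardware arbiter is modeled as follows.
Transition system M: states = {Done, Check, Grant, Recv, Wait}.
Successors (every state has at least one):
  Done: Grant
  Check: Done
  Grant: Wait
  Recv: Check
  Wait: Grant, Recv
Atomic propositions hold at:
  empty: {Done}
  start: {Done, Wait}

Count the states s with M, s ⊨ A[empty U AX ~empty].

4

Sat(~empty) = {Check, Grant, Recv, Wait}
Sat(AX ~empty) = {s : every successor in {Check, Grant, Recv, Wait}} = {Done, Grant, Recv, Wait}
A[empty U AX ~empty]: least fixpoint, start Z0 = Sat(AX ~empty) = {Done, Grant, Recv, Wait}, add states in Sat(empty) with every successor in Z. Already a fixed point.
Sat(A[empty U AX ~empty]) = {Done, Grant, Recv, Wait}
|Sat(A[empty U AX ~empty])| = |{Done, Grant, Recv, Wait}| = 4.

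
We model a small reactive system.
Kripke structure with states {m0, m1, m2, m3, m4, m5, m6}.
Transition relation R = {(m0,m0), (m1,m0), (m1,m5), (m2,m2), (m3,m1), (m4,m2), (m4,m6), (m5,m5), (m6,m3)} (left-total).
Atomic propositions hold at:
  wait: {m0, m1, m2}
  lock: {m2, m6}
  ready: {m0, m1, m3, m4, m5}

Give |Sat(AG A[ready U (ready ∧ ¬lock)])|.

4

Sat(¬lock) = {m0, m1, m3, m4, m5}
Sat(ready ∧ ¬lock) = {m0, m1, m3, m4, m5}
A[ready U (ready ∧ ¬lock)]: least fixpoint, start Z0 = Sat((ready ∧ ¬lock)) = {m0, m1, m3, m4, m5}, add states in Sat(ready) with every successor in Z. Already a fixed point.
Sat(A[ready U (ready ∧ ¬lock)]) = {m0, m1, m3, m4, m5}
AG A[ready U (ready ∧ ¬lock)]: greatest fixpoint, start Z0 = {m0, m1, m3, m4, m5}, keep only states in Sat with every successor in Z. Z1 = {m0, m1, m3, m5}; fixed.
Sat(AG A[ready U (ready ∧ ¬lock)]) = {m0, m1, m3, m5}
|Sat(AG A[ready U (ready ∧ ¬lock)])| = |{m0, m1, m3, m5}| = 4.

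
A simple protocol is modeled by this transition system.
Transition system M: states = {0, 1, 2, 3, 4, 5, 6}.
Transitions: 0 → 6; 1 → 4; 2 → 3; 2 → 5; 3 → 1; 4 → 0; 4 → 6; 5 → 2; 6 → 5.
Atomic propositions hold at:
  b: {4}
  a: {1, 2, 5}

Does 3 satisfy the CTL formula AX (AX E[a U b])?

Yes

E[a U b]: least fixpoint, start Z0 = Sat(b) = {4}, add states in Sat(a) with some successor in Z. Z1 = {1, 4}; fixed.
Sat(E[a U b]) = {1, 4}
Sat(AX E[a U b]) = {s : every successor in {1, 4}} = {1, 3}
Sat(AX (AX E[a U b])) = {s : every successor in {1, 3}} = {3}
3 ∈ Sat(AX (AX E[a U b])) = {3}, so the formula holds at 3.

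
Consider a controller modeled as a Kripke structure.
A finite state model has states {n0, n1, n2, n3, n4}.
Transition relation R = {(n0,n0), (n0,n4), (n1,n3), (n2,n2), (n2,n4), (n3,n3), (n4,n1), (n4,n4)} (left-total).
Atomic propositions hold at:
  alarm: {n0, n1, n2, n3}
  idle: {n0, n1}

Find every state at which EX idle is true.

Sat(EX idle) = {s : some successor in {n0, n1}} = {n0, n4}

{n0, n4}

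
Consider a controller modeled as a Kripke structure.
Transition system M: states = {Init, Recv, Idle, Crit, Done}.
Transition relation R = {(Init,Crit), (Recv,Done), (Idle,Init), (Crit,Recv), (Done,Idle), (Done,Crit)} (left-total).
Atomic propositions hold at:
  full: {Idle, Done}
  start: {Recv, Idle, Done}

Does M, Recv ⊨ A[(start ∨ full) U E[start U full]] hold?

Sat(start ∨ full) = {Recv, Idle, Done}
E[start U full]: least fixpoint, start Z0 = Sat(full) = {Idle, Done}, add states in Sat(start) with some successor in Z. Z1 = {Recv, Idle, Done}; fixed.
Sat(E[start U full]) = {Recv, Idle, Done}
A[(start ∨ full) U E[start U full]]: least fixpoint, start Z0 = Sat(E[start U full]) = {Recv, Idle, Done}, add states in Sat(start ∨ full) with every successor in Z. Already a fixed point.
Sat(A[(start ∨ full) U E[start U full]]) = {Recv, Idle, Done}
Recv ∈ Sat(A[(start ∨ full) U E[start U full]]) = {Recv, Idle, Done}, so the formula holds at Recv.

Yes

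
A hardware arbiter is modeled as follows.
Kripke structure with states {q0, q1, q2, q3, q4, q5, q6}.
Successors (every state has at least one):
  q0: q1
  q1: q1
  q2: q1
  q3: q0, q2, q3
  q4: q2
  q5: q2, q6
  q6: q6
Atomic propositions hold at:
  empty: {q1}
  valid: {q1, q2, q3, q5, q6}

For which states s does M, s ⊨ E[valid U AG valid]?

AG valid: greatest fixpoint, start Z0 = {q1, q2, q3, q5, q6}, keep only states in Sat with every successor in Z. Z1 = {q1, q2, q5, q6}; fixed.
Sat(AG valid) = {q1, q2, q5, q6}
E[valid U AG valid]: least fixpoint, start Z0 = Sat(AG valid) = {q1, q2, q5, q6}, add states in Sat(valid) with some successor in Z. Z1 = {q1, q2, q3, q5, q6}; fixed.
Sat(E[valid U AG valid]) = {q1, q2, q3, q5, q6}

{q1, q2, q3, q5, q6}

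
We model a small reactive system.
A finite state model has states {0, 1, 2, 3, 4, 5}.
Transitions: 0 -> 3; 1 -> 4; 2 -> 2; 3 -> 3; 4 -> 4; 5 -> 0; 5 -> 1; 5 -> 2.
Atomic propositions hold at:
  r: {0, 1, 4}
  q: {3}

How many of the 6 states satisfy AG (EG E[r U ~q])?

Sat(~q) = {0, 1, 2, 4, 5}
E[r U ~q]: least fixpoint, start Z0 = Sat(~q) = {0, 1, 2, 4, 5}, add states in Sat(r) with some successor in Z. Already a fixed point.
Sat(E[r U ~q]) = {0, 1, 2, 4, 5}
EG E[r U ~q]: greatest fixpoint, start Z0 = {0, 1, 2, 4, 5}, keep only states in Sat with some successor in Z. Z1 = {1, 2, 4, 5}; fixed.
Sat(EG E[r U ~q]) = {1, 2, 4, 5}
AG (EG E[r U ~q]): greatest fixpoint, start Z0 = {1, 2, 4, 5}, keep only states in Sat with every successor in Z. Z1 = {1, 2, 4}; fixed.
Sat(AG (EG E[r U ~q])) = {1, 2, 4}
|Sat(AG (EG E[r U ~q]))| = |{1, 2, 4}| = 3.

3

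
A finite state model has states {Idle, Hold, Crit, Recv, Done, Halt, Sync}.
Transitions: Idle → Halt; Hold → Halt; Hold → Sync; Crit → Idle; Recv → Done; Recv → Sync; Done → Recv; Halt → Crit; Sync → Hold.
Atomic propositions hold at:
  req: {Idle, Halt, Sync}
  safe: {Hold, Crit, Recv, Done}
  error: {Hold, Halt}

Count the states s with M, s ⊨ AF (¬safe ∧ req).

5

Sat(¬safe) = {Idle, Halt, Sync}
Sat(¬safe ∧ req) = {Idle, Halt, Sync}
AF (¬safe ∧ req): least fixpoint, start Z0 = {Idle, Halt, Sync}, add states with every successor in Z. Z1 = {Idle, Hold, Crit, Halt, Sync}; fixed.
Sat(AF (¬safe ∧ req)) = {Idle, Hold, Crit, Halt, Sync}
|Sat(AF (¬safe ∧ req))| = |{Idle, Hold, Crit, Halt, Sync}| = 5.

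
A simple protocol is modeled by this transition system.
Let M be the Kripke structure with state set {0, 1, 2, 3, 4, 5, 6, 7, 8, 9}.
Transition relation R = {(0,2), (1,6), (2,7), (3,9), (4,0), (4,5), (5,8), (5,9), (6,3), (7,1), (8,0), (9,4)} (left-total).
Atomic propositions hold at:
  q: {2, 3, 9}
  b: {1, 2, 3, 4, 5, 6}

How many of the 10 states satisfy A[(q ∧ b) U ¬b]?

6

Sat(q ∧ b) = {2, 3}
Sat(¬b) = {0, 7, 8, 9}
A[(q ∧ b) U ¬b]: least fixpoint, start Z0 = Sat(¬b) = {0, 7, 8, 9}, add states in Sat(q ∧ b) with every successor in Z. Z1 = {0, 2, 3, 7, 8, 9}; fixed.
Sat(A[(q ∧ b) U ¬b]) = {0, 2, 3, 7, 8, 9}
|Sat(A[(q ∧ b) U ¬b])| = |{0, 2, 3, 7, 8, 9}| = 6.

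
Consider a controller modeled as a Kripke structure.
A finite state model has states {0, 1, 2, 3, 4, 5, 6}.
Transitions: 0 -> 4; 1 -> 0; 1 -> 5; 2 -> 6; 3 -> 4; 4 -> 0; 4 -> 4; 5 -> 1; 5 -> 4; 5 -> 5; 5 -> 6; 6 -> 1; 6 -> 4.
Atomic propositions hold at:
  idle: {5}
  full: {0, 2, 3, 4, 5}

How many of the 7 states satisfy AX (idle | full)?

4

Sat(idle | full) = {0, 2, 3, 4, 5}
Sat(AX (idle | full)) = {s : every successor in {0, 2, 3, 4, 5}} = {0, 1, 3, 4}
|Sat(AX (idle | full))| = |{0, 1, 3, 4}| = 4.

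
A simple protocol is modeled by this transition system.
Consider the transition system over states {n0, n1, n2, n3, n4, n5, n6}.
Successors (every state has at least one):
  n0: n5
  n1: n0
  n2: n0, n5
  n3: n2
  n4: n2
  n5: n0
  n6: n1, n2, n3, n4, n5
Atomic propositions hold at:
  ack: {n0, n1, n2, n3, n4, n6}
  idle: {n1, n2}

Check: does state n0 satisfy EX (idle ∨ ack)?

Sat(idle ∨ ack) = {n0, n1, n2, n3, n4, n6}
Sat(EX (idle ∨ ack)) = {s : some successor in {n0, n1, n2, n3, n4, n6}} = {n1, n2, n3, n4, n5, n6}
n0 ∉ Sat(EX (idle ∨ ack)) = {n1, n2, n3, n4, n5, n6}, so the formula does not hold at n0.

No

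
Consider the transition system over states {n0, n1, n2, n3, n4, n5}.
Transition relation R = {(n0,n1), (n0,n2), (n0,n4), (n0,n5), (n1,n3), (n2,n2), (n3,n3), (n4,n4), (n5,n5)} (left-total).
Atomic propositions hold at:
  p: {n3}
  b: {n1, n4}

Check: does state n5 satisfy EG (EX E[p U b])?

E[p U b]: least fixpoint, start Z0 = Sat(b) = {n1, n4}, add states in Sat(p) with some successor in Z. Already a fixed point.
Sat(E[p U b]) = {n1, n4}
Sat(EX E[p U b]) = {s : some successor in {n1, n4}} = {n0, n4}
EG (EX E[p U b]): greatest fixpoint, start Z0 = {n0, n4}, keep only states in Sat with some successor in Z. Already a fixed point.
Sat(EG (EX E[p U b])) = {n0, n4}
n5 ∉ Sat(EG (EX E[p U b])) = {n0, n4}, so the formula does not hold at n5.

No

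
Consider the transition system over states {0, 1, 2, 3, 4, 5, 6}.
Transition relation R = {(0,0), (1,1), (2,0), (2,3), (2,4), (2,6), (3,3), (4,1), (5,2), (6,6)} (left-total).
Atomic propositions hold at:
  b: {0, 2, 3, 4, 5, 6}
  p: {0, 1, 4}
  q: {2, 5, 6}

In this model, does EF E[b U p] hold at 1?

Yes

E[b U p]: least fixpoint, start Z0 = Sat(p) = {0, 1, 4}, add states in Sat(b) with some successor in Z. Z1 = {0, 1, 2, 4}; Z2 = {0, 1, 2, 4, 5}; fixed.
Sat(E[b U p]) = {0, 1, 2, 4, 5}
EF E[b U p]: least fixpoint, start Z0 = {0, 1, 2, 4, 5}, add states with some successor in Z. Already a fixed point.
Sat(EF E[b U p]) = {0, 1, 2, 4, 5}
1 ∈ Sat(EF E[b U p]) = {0, 1, 2, 4, 5}, so the formula holds at 1.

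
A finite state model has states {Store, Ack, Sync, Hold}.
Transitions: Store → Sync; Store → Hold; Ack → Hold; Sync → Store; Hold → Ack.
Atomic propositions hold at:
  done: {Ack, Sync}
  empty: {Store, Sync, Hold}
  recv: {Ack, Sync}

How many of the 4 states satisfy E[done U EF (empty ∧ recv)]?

2

Sat(empty ∧ recv) = {Sync}
EF (empty ∧ recv): least fixpoint, start Z0 = {Sync}, add states with some successor in Z. Z1 = {Store, Sync}; fixed.
Sat(EF (empty ∧ recv)) = {Store, Sync}
E[done U EF (empty ∧ recv)]: least fixpoint, start Z0 = Sat(EF (empty ∧ recv)) = {Store, Sync}, add states in Sat(done) with some successor in Z. Already a fixed point.
Sat(E[done U EF (empty ∧ recv)]) = {Store, Sync}
|Sat(E[done U EF (empty ∧ recv)])| = |{Store, Sync}| = 2.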